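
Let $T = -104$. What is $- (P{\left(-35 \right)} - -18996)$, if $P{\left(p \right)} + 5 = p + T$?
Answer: $-18852$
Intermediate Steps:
$P{\left(p \right)} = -109 + p$ ($P{\left(p \right)} = -5 + \left(p - 104\right) = -5 + \left(-104 + p\right) = -109 + p$)
$- (P{\left(-35 \right)} - -18996) = - (\left(-109 - 35\right) - -18996) = - (-144 + 18996) = \left(-1\right) 18852 = -18852$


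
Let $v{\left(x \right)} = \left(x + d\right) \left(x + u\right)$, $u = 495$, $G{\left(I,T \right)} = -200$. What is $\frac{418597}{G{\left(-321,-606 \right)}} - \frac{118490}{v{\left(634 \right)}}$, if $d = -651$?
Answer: $- \frac{471202013}{225800} \approx -2086.8$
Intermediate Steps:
$v{\left(x \right)} = \left(-651 + x\right) \left(495 + x\right)$ ($v{\left(x \right)} = \left(x - 651\right) \left(x + 495\right) = \left(-651 + x\right) \left(495 + x\right)$)
$\frac{418597}{G{\left(-321,-606 \right)}} - \frac{118490}{v{\left(634 \right)}} = \frac{418597}{-200} - \frac{118490}{-322245 + 634^{2} - 98904} = 418597 \left(- \frac{1}{200}\right) - \frac{118490}{-322245 + 401956 - 98904} = - \frac{418597}{200} - \frac{118490}{-19193} = - \frac{418597}{200} - - \frac{6970}{1129} = - \frac{418597}{200} + \frac{6970}{1129} = - \frac{471202013}{225800}$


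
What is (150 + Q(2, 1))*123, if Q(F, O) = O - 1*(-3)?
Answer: 18942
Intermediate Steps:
Q(F, O) = 3 + O (Q(F, O) = O + 3 = 3 + O)
(150 + Q(2, 1))*123 = (150 + (3 + 1))*123 = (150 + 4)*123 = 154*123 = 18942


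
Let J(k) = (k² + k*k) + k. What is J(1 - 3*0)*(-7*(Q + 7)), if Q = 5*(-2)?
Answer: 63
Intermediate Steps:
Q = -10
J(k) = k + 2*k² (J(k) = (k² + k²) + k = 2*k² + k = k + 2*k²)
J(1 - 3*0)*(-7*(Q + 7)) = ((1 - 3*0)*(1 + 2*(1 - 3*0)))*(-7*(-10 + 7)) = ((1 + 0)*(1 + 2*(1 + 0)))*(-7*(-3)) = (1*(1 + 2*1))*21 = (1*(1 + 2))*21 = (1*3)*21 = 3*21 = 63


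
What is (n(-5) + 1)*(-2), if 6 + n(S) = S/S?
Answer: 8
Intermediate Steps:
n(S) = -5 (n(S) = -6 + S/S = -6 + 1 = -5)
(n(-5) + 1)*(-2) = (-5 + 1)*(-2) = -4*(-2) = 8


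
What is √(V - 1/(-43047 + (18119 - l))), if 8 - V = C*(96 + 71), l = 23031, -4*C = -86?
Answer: 23*I*√62306126686/95918 ≈ 59.854*I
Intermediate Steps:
C = 43/2 (C = -¼*(-86) = 43/2 ≈ 21.500)
V = -7165/2 (V = 8 - 43*(96 + 71)/2 = 8 - 43*167/2 = 8 - 1*7181/2 = 8 - 7181/2 = -7165/2 ≈ -3582.5)
√(V - 1/(-43047 + (18119 - l))) = √(-7165/2 - 1/(-43047 + (18119 - 1*23031))) = √(-7165/2 - 1/(-43047 + (18119 - 23031))) = √(-7165/2 - 1/(-43047 - 4912)) = √(-7165/2 - 1/(-47959)) = √(-7165/2 - 1*(-1/47959)) = √(-7165/2 + 1/47959) = √(-343626233/95918) = 23*I*√62306126686/95918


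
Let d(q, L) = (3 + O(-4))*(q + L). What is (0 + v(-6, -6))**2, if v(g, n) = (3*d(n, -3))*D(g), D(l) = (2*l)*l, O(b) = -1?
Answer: 15116544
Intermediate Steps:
d(q, L) = 2*L + 2*q (d(q, L) = (3 - 1)*(q + L) = 2*(L + q) = 2*L + 2*q)
D(l) = 2*l**2
v(g, n) = 2*g**2*(-18 + 6*n) (v(g, n) = (3*(2*(-3) + 2*n))*(2*g**2) = (3*(-6 + 2*n))*(2*g**2) = (-18 + 6*n)*(2*g**2) = 2*g**2*(-18 + 6*n))
(0 + v(-6, -6))**2 = (0 + 12*(-6)**2*(-3 - 6))**2 = (0 + 12*36*(-9))**2 = (0 - 3888)**2 = (-3888)**2 = 15116544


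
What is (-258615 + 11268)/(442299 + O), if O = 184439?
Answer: -247347/626738 ≈ -0.39466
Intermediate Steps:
(-258615 + 11268)/(442299 + O) = (-258615 + 11268)/(442299 + 184439) = -247347/626738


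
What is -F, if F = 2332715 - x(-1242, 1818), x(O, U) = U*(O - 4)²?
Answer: 2820141373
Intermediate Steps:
x(O, U) = U*(-4 + O)²
F = -2820141373 (F = 2332715 - 1818*(-4 - 1242)² = 2332715 - 1818*(-1246)² = 2332715 - 1818*1552516 = 2332715 - 1*2822474088 = 2332715 - 2822474088 = -2820141373)
-F = -1*(-2820141373) = 2820141373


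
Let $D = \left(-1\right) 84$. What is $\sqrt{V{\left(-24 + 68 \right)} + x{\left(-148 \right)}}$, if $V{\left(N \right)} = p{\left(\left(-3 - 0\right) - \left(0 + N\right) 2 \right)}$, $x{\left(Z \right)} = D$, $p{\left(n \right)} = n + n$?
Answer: $i \sqrt{266} \approx 16.31 i$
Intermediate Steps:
$p{\left(n \right)} = 2 n$
$D = -84$
$x{\left(Z \right)} = -84$
$V{\left(N \right)} = -6 - 4 N$ ($V{\left(N \right)} = 2 \left(\left(-3 - 0\right) - \left(0 + N\right) 2\right) = 2 \left(\left(-3 + 0\right) - N 2\right) = 2 \left(-3 - 2 N\right) = -6 - 4 N$)
$\sqrt{V{\left(-24 + 68 \right)} + x{\left(-148 \right)}} = \sqrt{\left(-6 - 4 \left(-24 + 68\right)\right) - 84} = \sqrt{\left(-6 - 176\right) - 84} = \sqrt{-182 - 84} = \sqrt{-266} = i \sqrt{266}$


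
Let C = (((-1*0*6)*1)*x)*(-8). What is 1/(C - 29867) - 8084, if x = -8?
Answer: -241444829/29867 ≈ -8084.0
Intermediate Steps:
C = 0 (C = (((-1*0*6)*1)*(-8))*(-8) = (((0*6)*1)*(-8))*(-8) = ((0*1)*(-8))*(-8) = (0*(-8))*(-8) = 0*(-8) = 0)
1/(C - 29867) - 8084 = 1/(0 - 29867) - 8084 = 1/(-29867) - 8084 = -1/29867 - 8084 = -241444829/29867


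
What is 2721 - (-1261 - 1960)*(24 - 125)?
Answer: -322600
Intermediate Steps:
2721 - (-1261 - 1960)*(24 - 125) = 2721 - (-3221)*(-101) = 2721 - 1*325321 = 2721 - 325321 = -322600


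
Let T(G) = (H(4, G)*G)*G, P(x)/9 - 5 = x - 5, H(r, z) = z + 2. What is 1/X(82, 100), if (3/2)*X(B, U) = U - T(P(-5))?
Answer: 3/174350 ≈ 1.7207e-5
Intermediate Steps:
H(r, z) = 2 + z
P(x) = 9*x (P(x) = 45 + 9*(x - 5) = 45 + 9*(-5 + x) = 45 + (-45 + 9*x) = 9*x)
T(G) = G²*(2 + G) (T(G) = ((2 + G)*G)*G = (G*(2 + G))*G = G²*(2 + G))
X(B, U) = 58050 + 2*U/3 (X(B, U) = 2*(U - (9*(-5))²*(2 + 9*(-5)))/3 = 2*(U - (-45)²*(2 - 45))/3 = 2*(U - 2025*(-43))/3 = 2*(U - 1*(-87075))/3 = 2*(U + 87075)/3 = 2*(87075 + U)/3 = 58050 + 2*U/3)
1/X(82, 100) = 1/(58050 + (⅔)*100) = 1/(58050 + 200/3) = 1/(174350/3) = 3/174350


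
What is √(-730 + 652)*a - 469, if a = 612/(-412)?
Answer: -469 - 153*I*√78/103 ≈ -469.0 - 13.119*I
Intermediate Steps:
a = -153/103 (a = 612*(-1/412) = -153/103 ≈ -1.4854)
√(-730 + 652)*a - 469 = √(-730 + 652)*(-153/103) - 469 = √(-78)*(-153/103) - 469 = (I*√78)*(-153/103) - 469 = -153*I*√78/103 - 469 = -469 - 153*I*√78/103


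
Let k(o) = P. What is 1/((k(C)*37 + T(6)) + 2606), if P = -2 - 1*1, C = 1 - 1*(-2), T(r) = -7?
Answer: 1/2488 ≈ 0.00040193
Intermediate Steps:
C = 3 (C = 1 + 2 = 3)
P = -3 (P = -2 - 1 = -3)
k(o) = -3
1/((k(C)*37 + T(6)) + 2606) = 1/((-3*37 - 7) + 2606) = 1/((-111 - 7) + 2606) = 1/(-118 + 2606) = 1/2488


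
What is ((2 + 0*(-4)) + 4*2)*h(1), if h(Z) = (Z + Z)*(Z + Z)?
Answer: 40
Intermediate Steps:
h(Z) = 4*Z² (h(Z) = (2*Z)*(2*Z) = 4*Z²)
((2 + 0*(-4)) + 4*2)*h(1) = ((2 + 0*(-4)) + 4*2)*(4*1²) = ((2 + 0) + 8)*(4*1) = (2 + 8)*4 = 10*4 = 40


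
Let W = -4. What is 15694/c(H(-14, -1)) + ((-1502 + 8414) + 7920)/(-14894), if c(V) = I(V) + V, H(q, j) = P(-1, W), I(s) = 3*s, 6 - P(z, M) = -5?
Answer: 5297587/14894 ≈ 355.69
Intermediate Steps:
P(z, M) = 11 (P(z, M) = 6 - 1*(-5) = 6 + 5 = 11)
H(q, j) = 11
c(V) = 4*V (c(V) = 3*V + V = 4*V)
15694/c(H(-14, -1)) + ((-1502 + 8414) + 7920)/(-14894) = 15694/((4*11)) + ((-1502 + 8414) + 7920)/(-14894) = 15694/44 + (6912 + 7920)*(-1/14894) = 15694*(1/44) + 14832*(-1/14894) = 7847/22 - 7416/7447 = 5297587/14894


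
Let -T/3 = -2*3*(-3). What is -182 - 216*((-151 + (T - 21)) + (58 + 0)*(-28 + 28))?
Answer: 48634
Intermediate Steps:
T = -54 (T = -3*(-2*3)*(-3) = -(-18)*(-3) = -3*18 = -54)
-182 - 216*((-151 + (T - 21)) + (58 + 0)*(-28 + 28)) = -182 - 216*((-151 + (-54 - 21)) + (58 + 0)*(-28 + 28)) = -182 - 216*((-151 - 75) + 58*0) = -182 - 216*(-226 + 0) = -182 - 216*(-226) = -182 + 48816 = 48634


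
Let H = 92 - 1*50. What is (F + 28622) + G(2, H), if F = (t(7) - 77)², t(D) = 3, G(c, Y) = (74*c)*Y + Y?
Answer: 40356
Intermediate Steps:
H = 42 (H = 92 - 50 = 42)
G(c, Y) = Y + 74*Y*c (G(c, Y) = 74*Y*c + Y = Y + 74*Y*c)
F = 5476 (F = (3 - 77)² = (-74)² = 5476)
(F + 28622) + G(2, H) = (5476 + 28622) + 42*(1 + 74*2) = 34098 + 42*(1 + 148) = 34098 + 42*149 = 34098 + 6258 = 40356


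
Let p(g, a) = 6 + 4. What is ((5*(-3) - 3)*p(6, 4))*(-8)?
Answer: 1440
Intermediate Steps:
p(g, a) = 10
((5*(-3) - 3)*p(6, 4))*(-8) = ((5*(-3) - 3)*10)*(-8) = ((-15 - 3)*10)*(-8) = -18*10*(-8) = -180*(-8) = 1440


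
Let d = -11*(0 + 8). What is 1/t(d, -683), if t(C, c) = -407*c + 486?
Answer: 1/278467 ≈ 3.5911e-6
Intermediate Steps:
d = -88 (d = -11*8 = -88)
t(C, c) = 486 - 407*c
1/t(d, -683) = 1/(486 - 407*(-683)) = 1/(486 + 277981) = 1/278467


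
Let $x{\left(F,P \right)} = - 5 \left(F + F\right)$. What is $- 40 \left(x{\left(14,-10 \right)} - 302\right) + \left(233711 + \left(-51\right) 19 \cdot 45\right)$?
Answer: $207786$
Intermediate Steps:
$x{\left(F,P \right)} = - 10 F$ ($x{\left(F,P \right)} = - 5 \cdot 2 F = - 10 F$)
$- 40 \left(x{\left(14,-10 \right)} - 302\right) + \left(233711 + \left(-51\right) 19 \cdot 45\right) = - 40 \left(\left(-10\right) 14 - 302\right) + \left(233711 + \left(-51\right) 19 \cdot 45\right) = - 40 \left(-140 - 302\right) + \left(233711 - 43605\right) = \left(-40\right) \left(-442\right) + \left(233711 - 43605\right) = 17680 + 190106 = 207786$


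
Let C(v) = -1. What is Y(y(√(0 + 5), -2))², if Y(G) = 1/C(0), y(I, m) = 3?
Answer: 1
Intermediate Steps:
Y(G) = -1 (Y(G) = 1/(-1) = -1)
Y(y(√(0 + 5), -2))² = (-1)² = 1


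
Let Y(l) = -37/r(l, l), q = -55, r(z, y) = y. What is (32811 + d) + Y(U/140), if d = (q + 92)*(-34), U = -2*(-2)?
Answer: 30258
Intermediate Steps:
U = 4
d = -1258 (d = (-55 + 92)*(-34) = 37*(-34) = -1258)
Y(l) = -37/l
(32811 + d) + Y(U/140) = (32811 - 1258) - 37/(4/140) = 31553 - 37/(4*(1/140)) = 31553 - 37/1/35 = 31553 - 37*35 = 31553 - 1295 = 30258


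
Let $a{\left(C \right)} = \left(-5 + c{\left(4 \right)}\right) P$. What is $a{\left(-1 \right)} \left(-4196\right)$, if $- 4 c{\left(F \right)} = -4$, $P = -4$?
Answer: $-67136$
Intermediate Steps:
$c{\left(F \right)} = 1$ ($c{\left(F \right)} = \left(- \frac{1}{4}\right) \left(-4\right) = 1$)
$a{\left(C \right)} = 16$ ($a{\left(C \right)} = \left(-5 + 1\right) \left(-4\right) = \left(-4\right) \left(-4\right) = 16$)
$a{\left(-1 \right)} \left(-4196\right) = 16 \left(-4196\right) = -67136$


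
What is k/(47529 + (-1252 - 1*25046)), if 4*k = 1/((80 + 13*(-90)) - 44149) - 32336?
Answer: -1462848305/3841876836 ≈ -0.38076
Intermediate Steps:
k = -1462848305/180956 (k = (1/((80 + 13*(-90)) - 44149) - 32336)/4 = (1/((80 - 1170) - 44149) - 32336)/4 = (1/(-1090 - 44149) - 32336)/4 = (1/(-45239) - 32336)/4 = (-1/45239 - 32336)/4 = (¼)*(-1462848305/45239) = -1462848305/180956 ≈ -8084.0)
k/(47529 + (-1252 - 1*25046)) = -1462848305/(180956*(47529 + (-1252 - 1*25046))) = -1462848305/(180956*(47529 + (-1252 - 25046))) = -1462848305/(180956*(47529 - 26298)) = -1462848305/180956/21231 = -1462848305/180956*1/21231 = -1462848305/3841876836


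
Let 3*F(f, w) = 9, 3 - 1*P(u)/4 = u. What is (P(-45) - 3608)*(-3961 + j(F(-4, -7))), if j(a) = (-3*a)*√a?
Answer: 13530776 + 30744*√3 ≈ 1.3584e+7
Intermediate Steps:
P(u) = 12 - 4*u
F(f, w) = 3 (F(f, w) = (⅓)*9 = 3)
j(a) = -3*a^(3/2)
(P(-45) - 3608)*(-3961 + j(F(-4, -7))) = ((12 - 4*(-45)) - 3608)*(-3961 - 9*√3) = ((12 + 180) - 3608)*(-3961 - 9*√3) = (192 - 3608)*(-3961 - 9*√3) = -3416*(-3961 - 9*√3) = 13530776 + 30744*√3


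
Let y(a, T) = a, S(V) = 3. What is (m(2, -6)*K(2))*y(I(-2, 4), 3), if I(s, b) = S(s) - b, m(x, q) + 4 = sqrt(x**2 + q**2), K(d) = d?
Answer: 8 - 4*sqrt(10) ≈ -4.6491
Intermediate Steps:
m(x, q) = -4 + sqrt(q**2 + x**2) (m(x, q) = -4 + sqrt(x**2 + q**2) = -4 + sqrt(q**2 + x**2))
I(s, b) = 3 - b
(m(2, -6)*K(2))*y(I(-2, 4), 3) = ((-4 + sqrt((-6)**2 + 2**2))*2)*(3 - 1*4) = ((-4 + sqrt(36 + 4))*2)*(3 - 4) = ((-4 + sqrt(40))*2)*(-1) = ((-4 + 2*sqrt(10))*2)*(-1) = (-8 + 4*sqrt(10))*(-1) = 8 - 4*sqrt(10)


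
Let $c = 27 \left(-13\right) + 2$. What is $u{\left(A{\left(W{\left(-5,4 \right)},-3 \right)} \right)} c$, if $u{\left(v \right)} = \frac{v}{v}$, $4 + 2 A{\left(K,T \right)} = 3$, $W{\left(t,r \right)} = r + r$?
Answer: $-349$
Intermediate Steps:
$W{\left(t,r \right)} = 2 r$
$A{\left(K,T \right)} = - \frac{1}{2}$ ($A{\left(K,T \right)} = -2 + \frac{1}{2} \cdot 3 = -2 + \frac{3}{2} = - \frac{1}{2}$)
$u{\left(v \right)} = 1$
$c = -349$ ($c = -351 + 2 = -349$)
$u{\left(A{\left(W{\left(-5,4 \right)},-3 \right)} \right)} c = 1 \left(-349\right) = -349$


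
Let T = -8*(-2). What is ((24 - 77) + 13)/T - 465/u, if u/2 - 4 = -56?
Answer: 205/104 ≈ 1.9712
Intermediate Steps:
T = 16
u = -104 (u = 8 + 2*(-56) = 8 - 112 = -104)
((24 - 77) + 13)/T - 465/u = ((24 - 77) + 13)/16 - 465/(-104) = (-53 + 13)*(1/16) - 465*(-1/104) = -40*1/16 + 465/104 = -5/2 + 465/104 = 205/104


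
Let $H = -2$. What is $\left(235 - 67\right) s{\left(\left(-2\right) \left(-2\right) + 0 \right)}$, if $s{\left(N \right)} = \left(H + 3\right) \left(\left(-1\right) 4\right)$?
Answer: $-672$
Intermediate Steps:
$s{\left(N \right)} = -4$ ($s{\left(N \right)} = \left(-2 + 3\right) \left(\left(-1\right) 4\right) = 1 \left(-4\right) = -4$)
$\left(235 - 67\right) s{\left(\left(-2\right) \left(-2\right) + 0 \right)} = \left(235 - 67\right) \left(-4\right) = 168 \left(-4\right) = -672$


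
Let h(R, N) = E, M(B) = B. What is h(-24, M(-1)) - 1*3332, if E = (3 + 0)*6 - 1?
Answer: -3315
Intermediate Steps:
E = 17 (E = 3*6 - 1 = 18 - 1 = 17)
h(R, N) = 17
h(-24, M(-1)) - 1*3332 = 17 - 1*3332 = 17 - 3332 = -3315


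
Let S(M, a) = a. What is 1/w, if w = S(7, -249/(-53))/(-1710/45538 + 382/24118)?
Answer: -315962998/68368271379 ≈ -0.0046215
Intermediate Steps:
w = -68368271379/315962998 (w = (-249/(-53))/(-1710/45538 + 382/24118) = (-249*(-1/53))/(-1710*1/45538 + 382*(1/24118)) = 249/(53*(-855/22769 + 191/12059)) = 249/(53*(-5961566/274571371)) = (249/53)*(-274571371/5961566) = -68368271379/315962998 ≈ -216.38)
1/w = 1/(-68368271379/315962998) = -315962998/68368271379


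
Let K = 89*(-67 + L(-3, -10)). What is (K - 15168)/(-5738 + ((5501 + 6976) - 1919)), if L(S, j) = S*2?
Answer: -4333/964 ≈ -4.4948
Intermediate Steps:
L(S, j) = 2*S
K = -6497 (K = 89*(-67 + 2*(-3)) = 89*(-67 - 6) = 89*(-73) = -6497)
(K - 15168)/(-5738 + ((5501 + 6976) - 1919)) = (-6497 - 15168)/(-5738 + ((5501 + 6976) - 1919)) = -21665/(-5738 + (12477 - 1919)) = -21665/(-5738 + 10558) = -21665/4820 = -21665*1/4820 = -4333/964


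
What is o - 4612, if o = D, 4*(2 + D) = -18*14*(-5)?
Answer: -4299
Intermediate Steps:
D = 313 (D = -2 + (-18*14*(-5))/4 = -2 + (-252*(-5))/4 = -2 + (¼)*1260 = -2 + 315 = 313)
o = 313
o - 4612 = 313 - 4612 = -4299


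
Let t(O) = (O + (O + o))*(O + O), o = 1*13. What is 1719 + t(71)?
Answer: 23729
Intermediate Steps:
o = 13
t(O) = 2*O*(13 + 2*O) (t(O) = (O + (O + 13))*(O + O) = (O + (13 + O))*(2*O) = (13 + 2*O)*(2*O) = 2*O*(13 + 2*O))
1719 + t(71) = 1719 + 2*71*(13 + 2*71) = 1719 + 2*71*(13 + 142) = 1719 + 2*71*155 = 1719 + 22010 = 23729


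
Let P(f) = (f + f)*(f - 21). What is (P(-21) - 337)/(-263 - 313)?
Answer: -1427/576 ≈ -2.4774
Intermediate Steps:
P(f) = 2*f*(-21 + f) (P(f) = (2*f)*(-21 + f) = 2*f*(-21 + f))
(P(-21) - 337)/(-263 - 313) = (2*(-21)*(-21 - 21) - 337)/(-263 - 313) = (2*(-21)*(-42) - 337)/(-576) = (1764 - 337)*(-1/576) = 1427*(-1/576) = -1427/576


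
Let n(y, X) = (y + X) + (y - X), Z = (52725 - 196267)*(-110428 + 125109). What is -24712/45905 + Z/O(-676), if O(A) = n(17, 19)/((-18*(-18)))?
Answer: -15671466476354324/780385 ≈ -2.0082e+10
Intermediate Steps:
Z = -2107340102 (Z = -143542*14681 = -2107340102)
n(y, X) = 2*y (n(y, X) = (X + y) + (y - X) = 2*y)
O(A) = 17/162 (O(A) = (2*17)/((-18*(-18))) = 34/324 = 34*(1/324) = 17/162)
-24712/45905 + Z/O(-676) = -24712/45905 - 2107340102/17/162 = -24712*1/45905 - 2107340102*162/17 = -24712/45905 - 341389096524/17 = -15671466476354324/780385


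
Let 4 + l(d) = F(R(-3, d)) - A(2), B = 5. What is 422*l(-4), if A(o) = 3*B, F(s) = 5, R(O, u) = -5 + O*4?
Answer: -5908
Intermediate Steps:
R(O, u) = -5 + 4*O
A(o) = 15 (A(o) = 3*5 = 15)
l(d) = -14 (l(d) = -4 + (5 - 1*15) = -4 + (5 - 15) = -4 - 10 = -14)
422*l(-4) = 422*(-14) = -5908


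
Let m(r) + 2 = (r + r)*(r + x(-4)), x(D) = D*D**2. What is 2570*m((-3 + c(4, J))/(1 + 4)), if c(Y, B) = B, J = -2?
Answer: 328960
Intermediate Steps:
x(D) = D**3
m(r) = -2 + 2*r*(-64 + r) (m(r) = -2 + (r + r)*(r + (-4)**3) = -2 + (2*r)*(r - 64) = -2 + (2*r)*(-64 + r) = -2 + 2*r*(-64 + r))
2570*m((-3 + c(4, J))/(1 + 4)) = 2570*(-2 - 128*(-3 - 2)/(1 + 4) + 2*((-3 - 2)/(1 + 4))**2) = 2570*(-2 - (-640)/5 + 2*(-5/5)**2) = 2570*(-2 - (-640)/5 + 2*(-5*1/5)**2) = 2570*(-2 - 128*(-1) + 2*(-1)**2) = 2570*(-2 + 128 + 2*1) = 2570*(-2 + 128 + 2) = 2570*128 = 328960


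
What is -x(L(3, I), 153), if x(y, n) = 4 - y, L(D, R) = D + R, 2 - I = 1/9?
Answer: 8/9 ≈ 0.88889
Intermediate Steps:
I = 17/9 (I = 2 - 1/9 = 2 - 1*⅑ = 2 - ⅑ = 17/9 ≈ 1.8889)
-x(L(3, I), 153) = -(4 - (3 + 17/9)) = -(4 - 1*44/9) = -(4 - 44/9) = -1*(-8/9) = 8/9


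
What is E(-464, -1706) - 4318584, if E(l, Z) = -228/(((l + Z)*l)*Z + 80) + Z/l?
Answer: -107563698050941819/24907189400 ≈ -4.3186e+6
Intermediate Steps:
E(l, Z) = -228/(80 + Z*l*(Z + l)) + Z/l (E(l, Z) = -228/(((Z + l)*l)*Z + 80) + Z/l = -228/((l*(Z + l))*Z + 80) + Z/l = -228/(Z*l*(Z + l) + 80) + Z/l = -228/(80 + Z*l*(Z + l)) + Z/l)
E(-464, -1706) - 4318584 = (-228*(-464) + 80*(-1706) - 464*(-1706)³ + (-1706)²*(-464)²)/((-464)*(80 - 1706*(-464)² - 464*(-1706)²)) - 4318584 = -(105792 - 136480 - 464*(-4965203816) + 2910436*215296)/(464*(80 - 1706*215296 - 464*2910436)) - 4318584 = -(105792 - 136480 + 2303854570624 + 626605229056)/(464*(80 - 367294976 - 1350442304)) - 4318584 = -1/464*2930459768992/(-1717737200) - 4318584 = -1/464*(-1/1717737200)*2930459768992 - 4318584 = 91576867781/24907189400 - 4318584 = -107563698050941819/24907189400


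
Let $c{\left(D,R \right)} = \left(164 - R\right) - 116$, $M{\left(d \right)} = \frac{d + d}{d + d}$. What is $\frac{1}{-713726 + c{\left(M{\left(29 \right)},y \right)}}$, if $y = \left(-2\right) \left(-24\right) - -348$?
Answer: $- \frac{1}{714074} \approx -1.4004 \cdot 10^{-6}$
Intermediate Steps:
$y = 396$ ($y = 48 + 348 = 396$)
$M{\left(d \right)} = 1$ ($M{\left(d \right)} = \frac{2 d}{2 d} = 2 d \frac{1}{2 d} = 1$)
$c{\left(D,R \right)} = 48 - R$ ($c{\left(D,R \right)} = \left(164 - R\right) - 116 = 48 - R$)
$\frac{1}{-713726 + c{\left(M{\left(29 \right)},y \right)}} = \frac{1}{-713726 + \left(48 - 396\right)} = \frac{1}{-713726 - 348} = \frac{1}{-714074} = - \frac{1}{714074}$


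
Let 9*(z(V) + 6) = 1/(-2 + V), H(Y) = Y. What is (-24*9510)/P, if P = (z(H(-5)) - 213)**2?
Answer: -226471140/47596201 ≈ -4.7582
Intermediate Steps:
z(V) = -6 + 1/(9*(-2 + V))
P = 190384804/3969 (P = ((109 - 54*(-5))/(9*(-2 - 5)) - 213)**2 = ((1/9)*(109 + 270)/(-7) - 213)**2 = ((1/9)*(-1/7)*379 - 213)**2 = (-379/63 - 213)**2 = (-13798/63)**2 = 190384804/3969 ≈ 47968.)
(-24*9510)/P = (-24*9510)/(190384804/3969) = -228240*3969/190384804 = -226471140/47596201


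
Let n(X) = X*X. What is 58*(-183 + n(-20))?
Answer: 12586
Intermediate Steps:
n(X) = X**2
58*(-183 + n(-20)) = 58*(-183 + (-20)**2) = 58*(-183 + 400) = 58*217 = 12586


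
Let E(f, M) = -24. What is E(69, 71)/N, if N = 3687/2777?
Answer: -22216/1229 ≈ -18.076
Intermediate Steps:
N = 3687/2777 (N = 3687*(1/2777) = 3687/2777 ≈ 1.3277)
E(69, 71)/N = -24/3687/2777 = -24*2777/3687 = -22216/1229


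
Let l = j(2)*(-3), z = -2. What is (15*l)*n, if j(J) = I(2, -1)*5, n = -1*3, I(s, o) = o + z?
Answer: -2025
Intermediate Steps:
I(s, o) = -2 + o (I(s, o) = o - 2 = -2 + o)
n = -3
j(J) = -15 (j(J) = (-2 - 1)*5 = -3*5 = -15)
l = 45 (l = -15*(-3) = 45)
(15*l)*n = (15*45)*(-3) = 675*(-3) = -2025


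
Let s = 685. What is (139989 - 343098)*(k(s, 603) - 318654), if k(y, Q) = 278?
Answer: 64665030984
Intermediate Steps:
(139989 - 343098)*(k(s, 603) - 318654) = (139989 - 343098)*(278 - 318654) = -203109*(-318376) = 64665030984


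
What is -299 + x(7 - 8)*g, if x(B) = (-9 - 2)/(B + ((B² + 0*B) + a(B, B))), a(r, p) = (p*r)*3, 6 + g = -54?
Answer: -79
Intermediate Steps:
g = -60 (g = -6 - 54 = -60)
a(r, p) = 3*p*r
x(B) = -11/(B + 4*B²) (x(B) = (-9 - 2)/(B + ((B² + 0*B) + 3*B*B)) = -11/(B + ((B² + 0) + 3*B²)) = -11/(B + (B² + 3*B²)) = -11/(B + 4*B²))
-299 + x(7 - 8)*g = -299 - 11/((7 - 8)*(1 + 4*(7 - 8)))*(-60) = -299 - 11/(-1*(1 + 4*(-1)))*(-60) = -299 - 11*(-1)/(1 - 4)*(-60) = -299 - 11*(-1)/(-3)*(-60) = -299 - 11*(-1)*(-⅓)*(-60) = -299 - 11/3*(-60) = -299 + 220 = -79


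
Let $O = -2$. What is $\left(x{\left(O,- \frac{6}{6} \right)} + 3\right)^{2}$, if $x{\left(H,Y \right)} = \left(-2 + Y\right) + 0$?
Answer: $0$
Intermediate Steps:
$x{\left(H,Y \right)} = -2 + Y$
$\left(x{\left(O,- \frac{6}{6} \right)} + 3\right)^{2} = \left(\left(-2 - \frac{6}{6}\right) + 3\right)^{2} = \left(\left(-2 - 1\right) + 3\right)^{2} = \left(-3 + 3\right)^{2} = 0^{2} = 0$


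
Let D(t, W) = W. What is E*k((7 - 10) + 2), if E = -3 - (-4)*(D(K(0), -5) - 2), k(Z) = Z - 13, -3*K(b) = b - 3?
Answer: 434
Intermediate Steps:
K(b) = 1 - b/3 (K(b) = -(b - 3)/3 = -(-3 + b)/3 = 1 - b/3)
k(Z) = -13 + Z
E = -31 (E = -3 - (-4)*(-5 - 2) = -3 - (-4)*(-7) = -3 - 2*14 = -3 - 28 = -31)
E*k((7 - 10) + 2) = -31*(-13 + ((7 - 10) + 2)) = -31*(-13 + (-3 + 2)) = -31*(-13 - 1) = -31*(-14) = 434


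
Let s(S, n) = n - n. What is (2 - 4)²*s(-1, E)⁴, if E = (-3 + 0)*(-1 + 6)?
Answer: 0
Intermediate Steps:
E = -15 (E = -3*5 = -15)
s(S, n) = 0
(2 - 4)²*s(-1, E)⁴ = (2 - 4)²*0⁴ = (-2)²*0 = 4*0 = 0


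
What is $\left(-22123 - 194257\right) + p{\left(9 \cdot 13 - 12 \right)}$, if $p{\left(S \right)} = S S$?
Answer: $-205355$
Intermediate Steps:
$p{\left(S \right)} = S^{2}$
$\left(-22123 - 194257\right) + p{\left(9 \cdot 13 - 12 \right)} = \left(-22123 - 194257\right) + \left(9 \cdot 13 - 12\right)^{2} = -216380 + \left(117 - 12\right)^{2} = -216380 + 105^{2} = -216380 + 11025 = -205355$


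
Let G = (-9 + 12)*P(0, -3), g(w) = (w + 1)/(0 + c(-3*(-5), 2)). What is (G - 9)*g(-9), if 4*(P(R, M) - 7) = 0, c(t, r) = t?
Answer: -32/5 ≈ -6.4000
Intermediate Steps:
g(w) = 1/15 + w/15 (g(w) = (w + 1)/(0 - 3*(-5)) = (1 + w)/(0 + 15) = (1 + w)/15 = (1 + w)*(1/15) = 1/15 + w/15)
P(R, M) = 7 (P(R, M) = 7 + (¼)*0 = 7 + 0 = 7)
G = 21 (G = (-9 + 12)*7 = 3*7 = 21)
(G - 9)*g(-9) = (21 - 9)*(1/15 + (1/15)*(-9)) = 12*(1/15 - ⅗) = 12*(-8/15) = -32/5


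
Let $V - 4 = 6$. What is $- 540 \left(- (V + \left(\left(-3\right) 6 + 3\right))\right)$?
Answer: $-2700$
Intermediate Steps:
$V = 10$ ($V = 4 + 6 = 10$)
$- 540 \left(- (V + \left(\left(-3\right) 6 + 3\right))\right) = - 540 \left(- (10 + \left(\left(-3\right) 6 + 3\right))\right) = - 540 \left(- (10 + \left(-18 + 3\right))\right) = - 540 \left(- (10 - 15)\right) = - 540 \left(\left(-1\right) \left(-5\right)\right) = \left(-540\right) 5 = -2700$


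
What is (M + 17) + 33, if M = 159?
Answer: 209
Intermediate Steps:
(M + 17) + 33 = (159 + 17) + 33 = 176 + 33 = 209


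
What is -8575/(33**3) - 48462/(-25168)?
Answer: 6304807/3737448 ≈ 1.6869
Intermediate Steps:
-8575/(33**3) - 48462/(-25168) = -8575/35937 - 48462*(-1/25168) = -8575*1/35937 + 24231/12584 = -8575/35937 + 24231/12584 = 6304807/3737448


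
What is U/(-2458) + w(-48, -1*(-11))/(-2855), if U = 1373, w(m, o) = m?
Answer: -3801931/7017590 ≈ -0.54177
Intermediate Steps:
U/(-2458) + w(-48, -1*(-11))/(-2855) = 1373/(-2458) - 48/(-2855) = 1373*(-1/2458) - 48*(-1/2855) = -1373/2458 + 48/2855 = -3801931/7017590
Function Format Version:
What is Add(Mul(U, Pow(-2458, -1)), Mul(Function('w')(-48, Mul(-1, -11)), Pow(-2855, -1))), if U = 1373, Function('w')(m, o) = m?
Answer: Rational(-3801931, 7017590) ≈ -0.54177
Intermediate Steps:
Add(Mul(U, Pow(-2458, -1)), Mul(Function('w')(-48, Mul(-1, -11)), Pow(-2855, -1))) = Add(Mul(1373, Pow(-2458, -1)), Mul(-48, Pow(-2855, -1))) = Add(Mul(1373, Rational(-1, 2458)), Mul(-48, Rational(-1, 2855))) = Add(Rational(-1373, 2458), Rational(48, 2855)) = Rational(-3801931, 7017590)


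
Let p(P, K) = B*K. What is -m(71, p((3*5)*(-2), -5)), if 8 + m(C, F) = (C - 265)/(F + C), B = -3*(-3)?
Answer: 201/13 ≈ 15.462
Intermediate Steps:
B = 9
p(P, K) = 9*K
m(C, F) = -8 + (-265 + C)/(C + F) (m(C, F) = -8 + (C - 265)/(F + C) = -8 + (-265 + C)/(C + F))
-m(71, p((3*5)*(-2), -5)) = -(-265 - 72*(-5) - 7*71)/(71 + 9*(-5)) = -(-265 - 8*(-45) - 497)/(71 - 45) = -(-265 + 360 - 497)/26 = -(-402)/26 = -1*(-201/13) = 201/13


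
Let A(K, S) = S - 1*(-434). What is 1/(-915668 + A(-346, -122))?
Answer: -1/915356 ≈ -1.0925e-6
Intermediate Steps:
A(K, S) = 434 + S (A(K, S) = S + 434 = 434 + S)
1/(-915668 + A(-346, -122)) = 1/(-915668 + (434 - 122)) = 1/(-915668 + 312) = 1/(-915356) = -1/915356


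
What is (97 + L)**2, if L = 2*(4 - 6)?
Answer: 8649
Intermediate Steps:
L = -4 (L = 2*(-2) = -4)
(97 + L)**2 = (97 - 4)**2 = 93**2 = 8649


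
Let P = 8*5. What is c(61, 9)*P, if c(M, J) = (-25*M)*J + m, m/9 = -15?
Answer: -554400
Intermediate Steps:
m = -135 (m = 9*(-15) = -135)
c(M, J) = -135 - 25*J*M (c(M, J) = (-25*M)*J - 135 = -25*J*M - 135 = -135 - 25*J*M)
P = 40
c(61, 9)*P = (-135 - 25*9*61)*40 = (-135 - 13725)*40 = -13860*40 = -554400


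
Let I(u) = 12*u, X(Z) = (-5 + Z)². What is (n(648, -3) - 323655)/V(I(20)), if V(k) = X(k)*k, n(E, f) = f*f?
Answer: -53941/2209000 ≈ -0.024419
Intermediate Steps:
n(E, f) = f²
V(k) = k*(-5 + k)² (V(k) = (-5 + k)²*k = k*(-5 + k)²)
(n(648, -3) - 323655)/V(I(20)) = ((-3)² - 323655)/(((12*20)*(-5 + 12*20)²)) = (9 - 323655)/((240*(-5 + 240)²)) = -323646/(240*235²) = -323646/(240*55225) = -323646/13254000 = -323646*1/13254000 = -53941/2209000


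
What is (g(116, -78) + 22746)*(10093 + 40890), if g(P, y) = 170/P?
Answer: 67264573999/58 ≈ 1.1597e+9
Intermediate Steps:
(g(116, -78) + 22746)*(10093 + 40890) = (170/116 + 22746)*(10093 + 40890) = (170*(1/116) + 22746)*50983 = (85/58 + 22746)*50983 = (1319353/58)*50983 = 67264573999/58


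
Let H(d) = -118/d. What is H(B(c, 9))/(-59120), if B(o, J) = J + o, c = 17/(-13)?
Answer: 767/2956000 ≈ 0.00025947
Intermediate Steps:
c = -17/13 (c = 17*(-1/13) = -17/13 ≈ -1.3077)
H(B(c, 9))/(-59120) = -118/(9 - 17/13)/(-59120) = -118/100/13*(-1/59120) = -118*13/100*(-1/59120) = -767/50*(-1/59120) = 767/2956000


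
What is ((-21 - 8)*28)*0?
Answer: 0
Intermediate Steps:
((-21 - 8)*28)*0 = -29*28*0 = -812*0 = 0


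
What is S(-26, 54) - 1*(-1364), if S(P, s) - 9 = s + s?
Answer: 1481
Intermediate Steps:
S(P, s) = 9 + 2*s (S(P, s) = 9 + (s + s) = 9 + 2*s)
S(-26, 54) - 1*(-1364) = (9 + 2*54) - 1*(-1364) = (9 + 108) + 1364 = 117 + 1364 = 1481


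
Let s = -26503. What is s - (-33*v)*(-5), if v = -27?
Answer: -22048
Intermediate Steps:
s - (-33*v)*(-5) = -26503 - (-33*(-27))*(-5) = -26503 - 891*(-5) = -26503 - 1*(-4455) = -26503 + 4455 = -22048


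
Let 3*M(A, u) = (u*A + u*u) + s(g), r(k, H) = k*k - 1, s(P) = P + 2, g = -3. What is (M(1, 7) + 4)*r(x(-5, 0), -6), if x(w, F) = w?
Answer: 536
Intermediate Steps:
s(P) = 2 + P
r(k, H) = -1 + k**2 (r(k, H) = k**2 - 1 = -1 + k**2)
M(A, u) = -1/3 + u**2/3 + A*u/3 (M(A, u) = ((u*A + u*u) + (2 - 3))/3 = ((A*u + u**2) - 1)/3 = ((u**2 + A*u) - 1)/3 = (-1 + u**2 + A*u)/3 = -1/3 + u**2/3 + A*u/3)
(M(1, 7) + 4)*r(x(-5, 0), -6) = ((-1/3 + (1/3)*7**2 + (1/3)*1*7) + 4)*(-1 + (-5)**2) = ((-1/3 + (1/3)*49 + 7/3) + 4)*(-1 + 25) = ((-1/3 + 49/3 + 7/3) + 4)*24 = (55/3 + 4)*24 = (67/3)*24 = 536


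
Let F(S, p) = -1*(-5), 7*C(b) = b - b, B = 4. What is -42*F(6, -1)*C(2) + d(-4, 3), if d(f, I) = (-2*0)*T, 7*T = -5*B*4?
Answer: 0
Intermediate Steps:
C(b) = 0 (C(b) = (b - b)/7 = (⅐)*0 = 0)
T = -80/7 (T = (-5*4*4)/7 = (-20*4)/7 = (⅐)*(-80) = -80/7 ≈ -11.429)
F(S, p) = 5
d(f, I) = 0 (d(f, I) = -2*0*(-80/7) = 0*(-80/7) = 0)
-42*F(6, -1)*C(2) + d(-4, 3) = -210*0 + 0 = -42*0 + 0 = 0 + 0 = 0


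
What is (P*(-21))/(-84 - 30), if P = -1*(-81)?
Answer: 567/38 ≈ 14.921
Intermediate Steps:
P = 81
(P*(-21))/(-84 - 30) = (81*(-21))/(-84 - 30) = -1701/(-114) = -1701*(-1/114) = 567/38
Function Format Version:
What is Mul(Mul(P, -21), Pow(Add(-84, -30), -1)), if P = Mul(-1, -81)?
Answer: Rational(567, 38) ≈ 14.921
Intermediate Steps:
P = 81
Mul(Mul(P, -21), Pow(Add(-84, -30), -1)) = Mul(Mul(81, -21), Pow(Add(-84, -30), -1)) = Mul(-1701, Pow(-114, -1)) = Mul(-1701, Rational(-1, 114)) = Rational(567, 38)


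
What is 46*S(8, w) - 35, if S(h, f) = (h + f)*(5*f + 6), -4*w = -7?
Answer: 52643/8 ≈ 6580.4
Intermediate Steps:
w = 7/4 (w = -1/4*(-7) = 7/4 ≈ 1.7500)
S(h, f) = (6 + 5*f)*(f + h) (S(h, f) = (f + h)*(6 + 5*f) = (6 + 5*f)*(f + h))
46*S(8, w) - 35 = 46*(5*(7/4)**2 + 6*(7/4) + 6*8 + 5*(7/4)*8) - 35 = 46*(5*(49/16) + 21/2 + 48 + 70) - 35 = 46*(245/16 + 21/2 + 48 + 70) - 35 = 46*(2301/16) - 35 = 52923/8 - 35 = 52643/8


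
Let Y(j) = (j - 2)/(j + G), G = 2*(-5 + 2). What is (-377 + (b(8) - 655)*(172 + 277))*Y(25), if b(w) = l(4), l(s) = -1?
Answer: -6783183/19 ≈ -3.5701e+5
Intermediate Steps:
b(w) = -1
G = -6 (G = 2*(-3) = -6)
Y(j) = (-2 + j)/(-6 + j) (Y(j) = (j - 2)/(j - 6) = (-2 + j)/(-6 + j))
(-377 + (b(8) - 655)*(172 + 277))*Y(25) = (-377 + (-1 - 655)*(172 + 277))*((-2 + 25)/(-6 + 25)) = (-377 - 656*449)*(23/19) = (-377 - 294544)*((1/19)*23) = -294921*23/19 = -6783183/19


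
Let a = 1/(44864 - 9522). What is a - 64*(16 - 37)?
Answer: 47499649/35342 ≈ 1344.0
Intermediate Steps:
a = 1/35342 ≈ 2.8295e-5
a - 64*(16 - 37) = 1/35342 - 64*(16 - 37) = 1/35342 - 64*(-21) = 1/35342 + 1344 = 47499649/35342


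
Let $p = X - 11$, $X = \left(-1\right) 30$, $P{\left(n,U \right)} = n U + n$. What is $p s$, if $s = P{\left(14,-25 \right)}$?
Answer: $13776$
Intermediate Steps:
$P{\left(n,U \right)} = n + U n$ ($P{\left(n,U \right)} = U n + n = n + U n$)
$X = -30$
$s = -336$ ($s = 14 \left(1 - 25\right) = 14 \left(-24\right) = -336$)
$p = -41$ ($p = -30 - 11 = -41$)
$p s = \left(-41\right) \left(-336\right) = 13776$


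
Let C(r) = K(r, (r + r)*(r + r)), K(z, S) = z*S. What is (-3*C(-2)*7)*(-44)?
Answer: -29568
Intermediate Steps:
K(z, S) = S*z
C(r) = 4*r³ (C(r) = ((r + r)*(r + r))*r = ((2*r)*(2*r))*r = (4*r²)*r = 4*r³)
(-3*C(-2)*7)*(-44) = (-12*(-2)³*7)*(-44) = (-12*(-8)*7)*(-44) = (-3*(-32)*7)*(-44) = (96*7)*(-44) = 672*(-44) = -29568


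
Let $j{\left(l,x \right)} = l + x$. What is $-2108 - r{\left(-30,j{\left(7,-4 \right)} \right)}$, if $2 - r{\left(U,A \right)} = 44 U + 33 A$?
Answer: $-3331$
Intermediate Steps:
$r{\left(U,A \right)} = 2 - 44 U - 33 A$ ($r{\left(U,A \right)} = 2 - \left(44 U + 33 A\right) = 2 - \left(33 A + 44 U\right) = 2 - 44 U - 33 A$)
$-2108 - r{\left(-30,j{\left(7,-4 \right)} \right)} = -2108 - \left(2 - -1320 - 33 \left(7 - 4\right)\right) = -2108 - \left(2 + 1320 - 99\right) = -2108 - 1223 = -3331$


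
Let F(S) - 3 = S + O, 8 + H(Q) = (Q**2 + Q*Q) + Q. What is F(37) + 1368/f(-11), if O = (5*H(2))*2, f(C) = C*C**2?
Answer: 78492/1331 ≈ 58.972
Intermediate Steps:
H(Q) = -8 + Q + 2*Q**2 (H(Q) = -8 + ((Q**2 + Q*Q) + Q) = -8 + ((Q**2 + Q**2) + Q) = -8 + (2*Q**2 + Q) = -8 + (Q + 2*Q**2) = -8 + Q + 2*Q**2)
f(C) = C**3
O = 20 (O = (5*(-8 + 2 + 2*2**2))*2 = (5*(-8 + 2 + 2*4))*2 = (5*(-8 + 2 + 8))*2 = (5*2)*2 = 10*2 = 20)
F(S) = 23 + S (F(S) = 3 + (S + 20) = 3 + (20 + S) = 23 + S)
F(37) + 1368/f(-11) = (23 + 37) + 1368/((-11)**3) = 60 + 1368/(-1331) = 60 + 1368*(-1/1331) = 60 - 1368/1331 = 78492/1331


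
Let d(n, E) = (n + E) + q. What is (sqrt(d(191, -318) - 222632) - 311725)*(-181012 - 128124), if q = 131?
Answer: 96365419600 - 618272*I*sqrt(55657) ≈ 9.6365e+10 - 1.4586e+8*I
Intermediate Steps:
d(n, E) = 131 + E + n (d(n, E) = (n + E) + 131 = (E + n) + 131 = 131 + E + n)
(sqrt(d(191, -318) - 222632) - 311725)*(-181012 - 128124) = (sqrt((131 - 318 + 191) - 222632) - 311725)*(-181012 - 128124) = (sqrt(4 - 222632) - 311725)*(-309136) = (sqrt(-222628) - 311725)*(-309136) = (2*I*sqrt(55657) - 311725)*(-309136) = (-311725 + 2*I*sqrt(55657))*(-309136) = 96365419600 - 618272*I*sqrt(55657)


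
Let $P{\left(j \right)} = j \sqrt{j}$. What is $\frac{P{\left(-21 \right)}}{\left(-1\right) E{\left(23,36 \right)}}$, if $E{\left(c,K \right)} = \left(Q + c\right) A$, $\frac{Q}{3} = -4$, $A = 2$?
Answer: $\frac{21 i \sqrt{21}}{22} \approx 4.3743 i$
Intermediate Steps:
$Q = -12$ ($Q = 3 \left(-4\right) = -12$)
$E{\left(c,K \right)} = -24 + 2 c$ ($E{\left(c,K \right)} = \left(-12 + c\right) 2 = -24 + 2 c$)
$P{\left(j \right)} = j^{\frac{3}{2}}$
$\frac{P{\left(-21 \right)}}{\left(-1\right) E{\left(23,36 \right)}} = \frac{\left(-21\right)^{\frac{3}{2}}}{\left(-1\right) \left(-24 + 2 \cdot 23\right)} = \frac{\left(-21\right) i \sqrt{21}}{\left(-1\right) \left(-24 + 46\right)} = \frac{\left(-21\right) i \sqrt{21}}{\left(-1\right) 22} = \frac{\left(-21\right) i \sqrt{21}}{-22} = - 21 i \sqrt{21} \left(- \frac{1}{22}\right) = \frac{21 i \sqrt{21}}{22}$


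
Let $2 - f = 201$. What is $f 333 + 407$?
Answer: $-65860$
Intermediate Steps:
$f = -199$ ($f = 2 - 201 = -199$)
$f 333 + 407 = \left(-199\right) 333 + 407 = -66267 + 407 = -65860$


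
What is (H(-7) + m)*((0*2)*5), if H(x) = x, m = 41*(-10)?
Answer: 0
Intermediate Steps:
m = -410
(H(-7) + m)*((0*2)*5) = (-7 - 410)*((0*2)*5) = -0*5 = -417*0 = 0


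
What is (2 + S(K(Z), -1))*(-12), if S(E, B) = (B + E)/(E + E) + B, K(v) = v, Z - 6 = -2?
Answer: -33/2 ≈ -16.500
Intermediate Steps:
Z = 4 (Z = 6 - 2 = 4)
S(E, B) = B + (B + E)/(2*E) (S(E, B) = (B + E)/((2*E)) + B = (B + E)*(1/(2*E)) + B = (B + E)/(2*E) + B = B + (B + E)/(2*E))
(2 + S(K(Z), -1))*(-12) = (2 + (½ - 1 + (½)*(-1)/4))*(-12) = (2 + (½ - 1 + (½)*(-1)*(¼)))*(-12) = (2 + (½ - 1 - ⅛))*(-12) = (2 - 5/8)*(-12) = (11/8)*(-12) = -33/2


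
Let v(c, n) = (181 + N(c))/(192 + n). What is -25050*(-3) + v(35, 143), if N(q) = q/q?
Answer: 25175432/335 ≈ 75151.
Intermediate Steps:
N(q) = 1
v(c, n) = 182/(192 + n) (v(c, n) = (181 + 1)/(192 + n) = 182/(192 + n))
-25050*(-3) + v(35, 143) = -25050*(-3) + 182/(192 + 143) = 75150 + 182/335 = 25175432/335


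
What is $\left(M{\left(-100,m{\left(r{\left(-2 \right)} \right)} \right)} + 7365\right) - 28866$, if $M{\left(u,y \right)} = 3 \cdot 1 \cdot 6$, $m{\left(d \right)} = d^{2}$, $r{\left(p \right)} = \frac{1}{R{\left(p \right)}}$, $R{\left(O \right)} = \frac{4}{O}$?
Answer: $-21483$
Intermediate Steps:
$r{\left(p \right)} = \frac{p}{4}$ ($r{\left(p \right)} = \frac{1}{4 \frac{1}{p}} = \frac{p}{4}$)
$M{\left(u,y \right)} = 18$ ($M{\left(u,y \right)} = 3 \cdot 6 = 18$)
$\left(M{\left(-100,m{\left(r{\left(-2 \right)} \right)} \right)} + 7365\right) - 28866 = \left(18 + 7365\right) - 28866 = 7383 - 28866 = -21483$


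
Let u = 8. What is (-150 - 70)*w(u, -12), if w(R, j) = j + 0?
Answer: 2640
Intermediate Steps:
w(R, j) = j
(-150 - 70)*w(u, -12) = (-150 - 70)*(-12) = -220*(-12) = 2640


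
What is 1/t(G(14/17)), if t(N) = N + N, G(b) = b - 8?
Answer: -17/244 ≈ -0.069672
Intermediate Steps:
G(b) = -8 + b
t(N) = 2*N
1/t(G(14/17)) = 1/(2*(-8 + 14/17)) = 1/(2*(-122/17)) = 1/(-244/17) = -17/244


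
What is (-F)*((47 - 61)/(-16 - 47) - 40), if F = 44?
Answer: 15752/9 ≈ 1750.2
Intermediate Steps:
(-F)*((47 - 61)/(-16 - 47) - 40) = (-1*44)*((47 - 61)/(-16 - 47) - 40) = -44*(-14/(-63) - 40) = -44*(-14*(-1/63) - 40) = -44*(2/9 - 40) = -44*(-358/9) = 15752/9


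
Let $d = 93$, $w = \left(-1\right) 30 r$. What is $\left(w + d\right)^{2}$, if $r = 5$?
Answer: $3249$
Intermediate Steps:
$w = -150$ ($w = \left(-1\right) 30 \cdot 5 = \left(-30\right) 5 = -150$)
$\left(w + d\right)^{2} = \left(-150 + 93\right)^{2} = \left(-57\right)^{2} = 3249$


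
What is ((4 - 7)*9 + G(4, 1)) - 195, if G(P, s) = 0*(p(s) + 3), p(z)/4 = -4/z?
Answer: -222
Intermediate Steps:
p(z) = -16/z (p(z) = 4*(-4/z) = -16/z)
G(P, s) = 0 (G(P, s) = 0*(-16/s + 3) = 0*(3 - 16/s) = 0)
((4 - 7)*9 + G(4, 1)) - 195 = ((4 - 7)*9 + 0) - 195 = (-3*9 + 0) - 195 = (-27 + 0) - 195 = -27 - 195 = -222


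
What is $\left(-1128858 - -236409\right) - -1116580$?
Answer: $224131$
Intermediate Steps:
$\left(-1128858 - -236409\right) - -1116580 = \left(-1128858 + 236409\right) + 1116580 = -892449 + 1116580 = 224131$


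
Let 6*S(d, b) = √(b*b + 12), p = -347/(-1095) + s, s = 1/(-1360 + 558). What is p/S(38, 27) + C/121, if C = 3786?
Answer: 3786/121 + 21323*√741/8342805 ≈ 31.359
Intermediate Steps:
s = -1/802 (s = 1/(-802) = -1/802 ≈ -0.0012469)
p = 277199/878190 (p = -347/(-1095) - 1/802 = -347*(-1/1095) - 1/802 = 347/1095 - 1/802 = 277199/878190 ≈ 0.31565)
S(d, b) = √(12 + b²)/6 (S(d, b) = √(b*b + 12)/6 = √(b² + 12)/6 = √(12 + b²)/6)
p/S(38, 27) + C/121 = 277199/(878190*((√(12 + 27²)/6))) + 3786/121 = 277199/(878190*((√(12 + 729)/6))) + 3786*(1/121) = 277199/(878190*((√741/6))) + 3786/121 = 277199*(2*√741/247)/878190 + 3786/121 = 21323*√741/8342805 + 3786/121 = 3786/121 + 21323*√741/8342805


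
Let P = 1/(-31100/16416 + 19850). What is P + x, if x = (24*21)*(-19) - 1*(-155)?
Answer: -767402860021/81456625 ≈ -9421.0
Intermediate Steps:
P = 4104/81456625 (P = 1/(-31100*1/16416 + 19850) = 1/(-7775/4104 + 19850) = 1/(81456625/4104) = 4104/81456625 ≈ 5.0383e-5)
x = -9421 (x = 504*(-19) + 155 = -9576 + 155 = -9421)
P + x = 4104/81456625 - 9421 = -767402860021/81456625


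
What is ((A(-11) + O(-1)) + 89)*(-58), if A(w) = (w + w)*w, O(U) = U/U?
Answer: -19256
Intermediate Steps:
O(U) = 1
A(w) = 2*w² (A(w) = (2*w)*w = 2*w²)
((A(-11) + O(-1)) + 89)*(-58) = ((2*(-11)² + 1) + 89)*(-58) = ((2*121 + 1) + 89)*(-58) = ((242 + 1) + 89)*(-58) = (243 + 89)*(-58) = 332*(-58) = -19256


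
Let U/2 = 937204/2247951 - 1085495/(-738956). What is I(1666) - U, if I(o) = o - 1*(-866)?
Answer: 91298547692249/36111671286 ≈ 2528.2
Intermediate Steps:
U = 136204003903/36111671286 (U = 2*(937204/2247951 - 1085495/(-738956)) = 2*(937204*(1/2247951) - 1085495*(-1/738956)) = 2*(40748/97737 + 1085495/738956) = 2*(136204003903/72223342572) = 136204003903/36111671286 ≈ 3.7717)
I(o) = 866 + o (I(o) = o + 866 = 866 + o)
I(1666) - U = (866 + 1666) - 1*136204003903/36111671286 = 2532 - 136204003903/36111671286 = 91298547692249/36111671286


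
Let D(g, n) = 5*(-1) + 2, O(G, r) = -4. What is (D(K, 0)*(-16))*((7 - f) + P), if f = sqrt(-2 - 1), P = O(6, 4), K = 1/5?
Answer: 144 - 48*I*sqrt(3) ≈ 144.0 - 83.138*I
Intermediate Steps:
K = 1/5 ≈ 0.20000
D(g, n) = -3 (D(g, n) = -5 + 2 = -3)
P = -4
f = I*sqrt(3) (f = sqrt(-3) = I*sqrt(3) ≈ 1.732*I)
(D(K, 0)*(-16))*((7 - f) + P) = (-3*(-16))*((7 - I*sqrt(3)) - 4) = 48*((7 - I*sqrt(3)) - 4) = 48*(3 - I*sqrt(3)) = 144 - 48*I*sqrt(3)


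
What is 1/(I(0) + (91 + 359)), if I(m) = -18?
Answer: 1/432 ≈ 0.0023148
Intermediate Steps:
1/(I(0) + (91 + 359)) = 1/(-18 + (91 + 359)) = 1/(-18 + 450) = 1/432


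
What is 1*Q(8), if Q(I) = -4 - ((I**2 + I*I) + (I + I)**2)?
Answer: -388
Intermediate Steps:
Q(I) = -4 - 6*I**2 (Q(I) = -4 - ((I**2 + I**2) + (2*I)**2) = -4 - (2*I**2 + 4*I**2) = -4 - 6*I**2)
1*Q(8) = 1*(-4 - 6*8**2) = 1*(-4 - 6*64) = 1*(-4 - 384) = 1*(-388) = -388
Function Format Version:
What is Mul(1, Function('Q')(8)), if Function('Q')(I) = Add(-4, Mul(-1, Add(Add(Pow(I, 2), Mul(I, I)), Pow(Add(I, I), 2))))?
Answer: -388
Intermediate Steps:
Function('Q')(I) = Add(-4, Mul(-6, Pow(I, 2))) (Function('Q')(I) = Add(-4, Mul(-1, Add(Add(Pow(I, 2), Pow(I, 2)), Pow(Mul(2, I), 2)))) = Add(-4, Mul(-1, Add(Mul(2, Pow(I, 2)), Mul(4, Pow(I, 2))))) = Add(-4, Mul(-1, Mul(6, Pow(I, 2)))) = Add(-4, Mul(-6, Pow(I, 2))))
Mul(1, Function('Q')(8)) = Mul(1, Add(-4, Mul(-6, Pow(8, 2)))) = Mul(1, Add(-4, Mul(-6, 64))) = Mul(1, Add(-4, -384)) = Mul(1, -388) = -388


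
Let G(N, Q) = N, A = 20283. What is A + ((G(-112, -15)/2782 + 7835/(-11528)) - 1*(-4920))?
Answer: 404129851891/16035448 ≈ 25202.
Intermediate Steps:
A + ((G(-112, -15)/2782 + 7835/(-11528)) - 1*(-4920)) = 20283 + ((-112/2782 + 7835/(-11528)) - 1*(-4920)) = 20283 + ((-112*1/2782 + 7835*(-1/11528)) + 4920) = 20283 + ((-56/1391 - 7835/11528) + 4920) = 20283 + (-11544053/16035448 + 4920) = 20283 + 78882860107/16035448 = 404129851891/16035448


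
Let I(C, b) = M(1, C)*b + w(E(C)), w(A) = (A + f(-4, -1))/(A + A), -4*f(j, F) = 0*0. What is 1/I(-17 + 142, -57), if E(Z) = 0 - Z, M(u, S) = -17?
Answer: 2/1939 ≈ 0.0010315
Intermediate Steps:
E(Z) = -Z
f(j, F) = 0 (f(j, F) = -0*0 = -¼*0 = 0)
w(A) = ½ (w(A) = (A + 0)/(A + A) = A/((2*A)) = A*(1/(2*A)) = ½)
I(C, b) = ½ - 17*b (I(C, b) = -17*b + ½ = ½ - 17*b)
1/I(-17 + 142, -57) = 1/(½ - 17*(-57)) = 1/(½ + 969) = 1/(1939/2) = 2/1939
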